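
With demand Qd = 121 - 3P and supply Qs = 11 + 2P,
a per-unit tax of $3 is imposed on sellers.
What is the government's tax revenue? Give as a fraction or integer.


With tax on sellers, new supply: Qs' = 11 + 2(P - 3)
= 5 + 2P
New equilibrium quantity:
Q_new = 257/5
Tax revenue = tax * Q_new = 3 * 257/5 = 771/5

771/5


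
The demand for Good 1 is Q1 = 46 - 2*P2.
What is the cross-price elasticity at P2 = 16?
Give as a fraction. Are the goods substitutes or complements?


dQ1/dP2 = -2
At P2 = 16: Q1 = 46 - 2*16 = 14
Exy = (dQ1/dP2)(P2/Q1) = -2 * 16 / 14 = -16/7
Since Exy < 0, the goods are complements.

-16/7 (complements)


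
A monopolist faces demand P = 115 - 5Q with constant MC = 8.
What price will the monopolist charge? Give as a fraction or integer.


MR = 115 - 10Q
Set MR = MC: 115 - 10Q = 8
Q* = 107/10
Substitute into demand:
P* = 115 - 5*107/10 = 123/2

123/2


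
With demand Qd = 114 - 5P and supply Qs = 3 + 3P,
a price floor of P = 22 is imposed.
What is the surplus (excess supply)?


At P = 22:
Qd = 114 - 5*22 = 4
Qs = 3 + 3*22 = 69
Surplus = Qs - Qd = 69 - 4 = 65

65


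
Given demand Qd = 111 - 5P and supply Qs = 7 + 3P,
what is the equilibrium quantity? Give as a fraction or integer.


First find equilibrium price:
111 - 5P = 7 + 3P
P* = 104/8 = 13
Then substitute into demand:
Q* = 111 - 5 * 13 = 46

46


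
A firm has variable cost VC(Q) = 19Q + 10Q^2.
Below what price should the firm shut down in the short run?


AVC(Q) = VC(Q)/Q = 19 + 10Q
AVC is increasing in Q, so minimum AVC is at Q -> 0+.
Min AVC = 19
The firm should shut down if P < 19.

19


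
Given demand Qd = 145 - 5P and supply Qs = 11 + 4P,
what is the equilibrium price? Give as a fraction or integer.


At equilibrium, Qd = Qs.
145 - 5P = 11 + 4P
145 - 11 = 5P + 4P
134 = 9P
P* = 134/9 = 134/9

134/9


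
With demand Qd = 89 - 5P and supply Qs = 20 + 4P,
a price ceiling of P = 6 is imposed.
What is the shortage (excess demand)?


At P = 6:
Qd = 89 - 5*6 = 59
Qs = 20 + 4*6 = 44
Shortage = Qd - Qs = 59 - 44 = 15

15


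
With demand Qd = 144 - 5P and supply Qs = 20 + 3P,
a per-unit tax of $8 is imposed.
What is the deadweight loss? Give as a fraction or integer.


Pre-tax equilibrium quantity: Q* = 133/2
Post-tax equilibrium quantity: Q_tax = 103/2
Reduction in quantity: Q* - Q_tax = 15
DWL = (1/2) * tax * (Q* - Q_tax)
DWL = (1/2) * 8 * 15 = 60

60


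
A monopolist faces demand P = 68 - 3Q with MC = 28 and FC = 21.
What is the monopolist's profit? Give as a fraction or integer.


MR = MC: 68 - 6Q = 28
Q* = 20/3
P* = 68 - 3*20/3 = 48
Profit = (P* - MC)*Q* - FC
= (48 - 28)*20/3 - 21
= 20*20/3 - 21
= 400/3 - 21 = 337/3

337/3


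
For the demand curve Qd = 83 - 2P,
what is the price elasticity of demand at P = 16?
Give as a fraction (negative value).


dQ/dP = -2
At P = 16: Q = 83 - 2*16 = 51
E = (dQ/dP)(P/Q) = (-2)(16/51) = -32/51

-32/51


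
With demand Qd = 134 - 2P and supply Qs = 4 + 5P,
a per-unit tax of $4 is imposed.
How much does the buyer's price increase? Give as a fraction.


With a per-unit tax, the buyer's price increase depends on relative slopes.
Supply slope: d = 5, Demand slope: b = 2
Buyer's price increase = d * tax / (b + d)
= 5 * 4 / (2 + 5)
= 20 / 7 = 20/7

20/7


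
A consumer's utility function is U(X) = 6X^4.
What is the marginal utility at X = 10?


MU = dU/dX = 6*4*X^(4-1)
MU = 24*X^3
At X = 10:
MU = 24 * 10^3
MU = 24 * 1000 = 24000

24000


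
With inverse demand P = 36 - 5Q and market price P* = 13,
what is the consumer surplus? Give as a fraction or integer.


Maximum willingness to pay (at Q=0): P_max = 36
Quantity demanded at P* = 13:
Q* = (36 - 13)/5 = 23/5
CS = (1/2) * Q* * (P_max - P*)
CS = (1/2) * 23/5 * (36 - 13)
CS = (1/2) * 23/5 * 23 = 529/10

529/10


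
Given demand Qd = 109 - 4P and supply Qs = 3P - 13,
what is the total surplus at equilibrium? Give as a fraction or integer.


Find equilibrium: 109 - 4P = 3P - 13
109 + 13 = 7P
P* = 122/7 = 122/7
Q* = 3*122/7 - 13 = 275/7
Inverse demand: P = 109/4 - Q/4, so P_max = 109/4
Inverse supply: P = 13/3 + Q/3, so P_min = 13/3
CS = (1/2) * 275/7 * (109/4 - 122/7) = 75625/392
PS = (1/2) * 275/7 * (122/7 - 13/3) = 75625/294
TS = CS + PS = 75625/392 + 75625/294 = 75625/168

75625/168


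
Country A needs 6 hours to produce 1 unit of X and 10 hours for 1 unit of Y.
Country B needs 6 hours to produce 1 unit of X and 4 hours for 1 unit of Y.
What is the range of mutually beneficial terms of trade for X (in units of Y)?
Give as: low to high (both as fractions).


Opportunity cost of X for Country A = hours_X / hours_Y = 6/10 = 3/5 units of Y
Opportunity cost of X for Country B = hours_X / hours_Y = 6/4 = 3/2 units of Y
Terms of trade must be between the two opportunity costs.
Range: 3/5 to 3/2

3/5 to 3/2


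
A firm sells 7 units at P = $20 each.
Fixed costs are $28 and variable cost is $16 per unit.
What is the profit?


Total Revenue = P * Q = 20 * 7 = $140
Total Cost = FC + VC*Q = 28 + 16*7 = $140
Profit = TR - TC = 140 - 140 = $0

$0


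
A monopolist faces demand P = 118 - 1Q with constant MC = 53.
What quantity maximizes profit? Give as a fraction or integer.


TR = P*Q = (118 - 1Q)Q = 118Q - 1Q^2
MR = dTR/dQ = 118 - 2Q
Set MR = MC:
118 - 2Q = 53
65 = 2Q
Q* = 65/2 = 65/2

65/2


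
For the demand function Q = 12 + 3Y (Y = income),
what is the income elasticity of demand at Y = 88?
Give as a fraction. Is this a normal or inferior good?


dQ/dY = 3
At Y = 88: Q = 12 + 3*88 = 276
Ey = (dQ/dY)(Y/Q) = 3 * 88 / 276 = 22/23
Since Ey > 0, this is a normal good.

22/23 (normal good)


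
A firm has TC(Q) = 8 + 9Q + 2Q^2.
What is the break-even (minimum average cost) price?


AC(Q) = 8/Q + 9 + 2Q
To minimize: dAC/dQ = -8/Q^2 + 2 = 0
Q^2 = 8/2 = 4
Q* = 2
Min AC = 8/2 + 9 + 2*2
Min AC = 4 + 9 + 4 = 17

17


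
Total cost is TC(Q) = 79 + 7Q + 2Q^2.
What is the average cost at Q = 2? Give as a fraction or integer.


TC(2) = 79 + 7*2 + 2*2^2
TC(2) = 79 + 14 + 8 = 101
AC = TC/Q = 101/2 = 101/2

101/2


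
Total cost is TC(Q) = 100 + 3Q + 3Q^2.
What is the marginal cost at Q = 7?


MC = dTC/dQ = 3 + 2*3*Q
At Q = 7:
MC = 3 + 6*7
MC = 3 + 42 = 45

45


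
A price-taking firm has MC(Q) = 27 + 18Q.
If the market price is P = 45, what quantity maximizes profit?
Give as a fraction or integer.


In perfect competition, profit is maximized where P = MC.
45 = 27 + 18Q
18 = 18Q
Q* = 18/18 = 1

1


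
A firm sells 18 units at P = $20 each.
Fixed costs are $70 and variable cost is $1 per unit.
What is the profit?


Total Revenue = P * Q = 20 * 18 = $360
Total Cost = FC + VC*Q = 70 + 1*18 = $88
Profit = TR - TC = 360 - 88 = $272

$272


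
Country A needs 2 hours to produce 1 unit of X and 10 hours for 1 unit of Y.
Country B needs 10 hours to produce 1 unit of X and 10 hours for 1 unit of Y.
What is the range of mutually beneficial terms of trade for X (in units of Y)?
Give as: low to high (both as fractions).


Opportunity cost of X for Country A = hours_X / hours_Y = 2/10 = 1/5 units of Y
Opportunity cost of X for Country B = hours_X / hours_Y = 10/10 = 1 units of Y
Terms of trade must be between the two opportunity costs.
Range: 1/5 to 1

1/5 to 1


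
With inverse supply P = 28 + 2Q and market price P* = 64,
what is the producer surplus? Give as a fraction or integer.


Minimum supply price (at Q=0): P_min = 28
Quantity supplied at P* = 64:
Q* = (64 - 28)/2 = 18
PS = (1/2) * Q* * (P* - P_min)
PS = (1/2) * 18 * (64 - 28)
PS = (1/2) * 18 * 36 = 324

324


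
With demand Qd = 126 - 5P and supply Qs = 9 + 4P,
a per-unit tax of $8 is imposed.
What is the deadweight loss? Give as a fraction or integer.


Pre-tax equilibrium quantity: Q* = 61
Post-tax equilibrium quantity: Q_tax = 389/9
Reduction in quantity: Q* - Q_tax = 160/9
DWL = (1/2) * tax * (Q* - Q_tax)
DWL = (1/2) * 8 * 160/9 = 640/9

640/9


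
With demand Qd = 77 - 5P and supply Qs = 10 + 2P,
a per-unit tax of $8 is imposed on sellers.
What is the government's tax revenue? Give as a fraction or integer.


With tax on sellers, new supply: Qs' = 10 + 2(P - 8)
= 2P - 6
New equilibrium quantity:
Q_new = 124/7
Tax revenue = tax * Q_new = 8 * 124/7 = 992/7

992/7


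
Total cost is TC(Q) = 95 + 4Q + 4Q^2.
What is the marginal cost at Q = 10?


MC = dTC/dQ = 4 + 2*4*Q
At Q = 10:
MC = 4 + 8*10
MC = 4 + 80 = 84

84


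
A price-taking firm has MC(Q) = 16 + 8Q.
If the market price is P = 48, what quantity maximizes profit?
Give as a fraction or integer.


In perfect competition, profit is maximized where P = MC.
48 = 16 + 8Q
32 = 8Q
Q* = 32/8 = 4

4


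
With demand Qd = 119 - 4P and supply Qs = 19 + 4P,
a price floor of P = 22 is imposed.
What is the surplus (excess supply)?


At P = 22:
Qd = 119 - 4*22 = 31
Qs = 19 + 4*22 = 107
Surplus = Qs - Qd = 107 - 31 = 76

76


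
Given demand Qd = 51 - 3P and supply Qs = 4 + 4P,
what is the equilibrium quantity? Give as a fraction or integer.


First find equilibrium price:
51 - 3P = 4 + 4P
P* = 47/7 = 47/7
Then substitute into demand:
Q* = 51 - 3 * 47/7 = 216/7

216/7


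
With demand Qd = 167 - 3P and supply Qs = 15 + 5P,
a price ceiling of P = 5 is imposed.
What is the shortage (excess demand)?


At P = 5:
Qd = 167 - 3*5 = 152
Qs = 15 + 5*5 = 40
Shortage = Qd - Qs = 152 - 40 = 112

112


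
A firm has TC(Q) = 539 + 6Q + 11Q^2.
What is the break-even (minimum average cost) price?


AC(Q) = 539/Q + 6 + 11Q
To minimize: dAC/dQ = -539/Q^2 + 11 = 0
Q^2 = 539/11 = 49
Q* = 7
Min AC = 539/7 + 6 + 11*7
Min AC = 77 + 6 + 77 = 160

160


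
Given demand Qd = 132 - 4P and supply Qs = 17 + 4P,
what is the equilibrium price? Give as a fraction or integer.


At equilibrium, Qd = Qs.
132 - 4P = 17 + 4P
132 - 17 = 4P + 4P
115 = 8P
P* = 115/8 = 115/8

115/8


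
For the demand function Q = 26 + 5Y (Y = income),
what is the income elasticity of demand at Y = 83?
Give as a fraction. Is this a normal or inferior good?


dQ/dY = 5
At Y = 83: Q = 26 + 5*83 = 441
Ey = (dQ/dY)(Y/Q) = 5 * 83 / 441 = 415/441
Since Ey > 0, this is a normal good.

415/441 (normal good)


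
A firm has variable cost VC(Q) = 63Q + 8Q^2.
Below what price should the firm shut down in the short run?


AVC(Q) = VC(Q)/Q = 63 + 8Q
AVC is increasing in Q, so minimum AVC is at Q -> 0+.
Min AVC = 63
The firm should shut down if P < 63.

63


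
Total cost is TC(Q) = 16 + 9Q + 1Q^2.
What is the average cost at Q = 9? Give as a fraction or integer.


TC(9) = 16 + 9*9 + 1*9^2
TC(9) = 16 + 81 + 81 = 178
AC = TC/Q = 178/9 = 178/9

178/9


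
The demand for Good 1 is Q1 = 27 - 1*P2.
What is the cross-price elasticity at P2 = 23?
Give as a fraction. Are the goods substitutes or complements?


dQ1/dP2 = -1
At P2 = 23: Q1 = 27 - 1*23 = 4
Exy = (dQ1/dP2)(P2/Q1) = -1 * 23 / 4 = -23/4
Since Exy < 0, the goods are complements.

-23/4 (complements)


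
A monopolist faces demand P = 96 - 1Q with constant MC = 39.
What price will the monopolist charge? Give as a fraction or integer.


MR = 96 - 2Q
Set MR = MC: 96 - 2Q = 39
Q* = 57/2
Substitute into demand:
P* = 96 - 1*57/2 = 135/2

135/2


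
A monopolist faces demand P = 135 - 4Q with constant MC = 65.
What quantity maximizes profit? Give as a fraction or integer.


TR = P*Q = (135 - 4Q)Q = 135Q - 4Q^2
MR = dTR/dQ = 135 - 8Q
Set MR = MC:
135 - 8Q = 65
70 = 8Q
Q* = 70/8 = 35/4

35/4


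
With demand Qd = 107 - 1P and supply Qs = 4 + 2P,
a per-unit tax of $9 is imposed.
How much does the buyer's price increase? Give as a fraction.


With a per-unit tax, the buyer's price increase depends on relative slopes.
Supply slope: d = 2, Demand slope: b = 1
Buyer's price increase = d * tax / (b + d)
= 2 * 9 / (1 + 2)
= 18 / 3 = 6

6


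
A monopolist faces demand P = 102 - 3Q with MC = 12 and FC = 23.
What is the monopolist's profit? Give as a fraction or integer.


MR = MC: 102 - 6Q = 12
Q* = 15
P* = 102 - 3*15 = 57
Profit = (P* - MC)*Q* - FC
= (57 - 12)*15 - 23
= 45*15 - 23
= 675 - 23 = 652

652


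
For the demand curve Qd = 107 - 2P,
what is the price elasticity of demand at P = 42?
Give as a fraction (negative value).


dQ/dP = -2
At P = 42: Q = 107 - 2*42 = 23
E = (dQ/dP)(P/Q) = (-2)(42/23) = -84/23

-84/23


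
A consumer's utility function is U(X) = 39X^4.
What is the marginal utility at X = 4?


MU = dU/dX = 39*4*X^(4-1)
MU = 156*X^3
At X = 4:
MU = 156 * 4^3
MU = 156 * 64 = 9984

9984


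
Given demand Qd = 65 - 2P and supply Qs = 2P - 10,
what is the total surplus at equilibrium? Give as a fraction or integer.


Find equilibrium: 65 - 2P = 2P - 10
65 + 10 = 4P
P* = 75/4 = 75/4
Q* = 2*75/4 - 10 = 55/2
Inverse demand: P = 65/2 - Q/2, so P_max = 65/2
Inverse supply: P = 5 + Q/2, so P_min = 5
CS = (1/2) * 55/2 * (65/2 - 75/4) = 3025/16
PS = (1/2) * 55/2 * (75/4 - 5) = 3025/16
TS = CS + PS = 3025/16 + 3025/16 = 3025/8

3025/8


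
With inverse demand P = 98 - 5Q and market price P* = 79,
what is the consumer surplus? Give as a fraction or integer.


Maximum willingness to pay (at Q=0): P_max = 98
Quantity demanded at P* = 79:
Q* = (98 - 79)/5 = 19/5
CS = (1/2) * Q* * (P_max - P*)
CS = (1/2) * 19/5 * (98 - 79)
CS = (1/2) * 19/5 * 19 = 361/10

361/10


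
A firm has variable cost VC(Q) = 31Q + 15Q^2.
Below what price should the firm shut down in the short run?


AVC(Q) = VC(Q)/Q = 31 + 15Q
AVC is increasing in Q, so minimum AVC is at Q -> 0+.
Min AVC = 31
The firm should shut down if P < 31.

31


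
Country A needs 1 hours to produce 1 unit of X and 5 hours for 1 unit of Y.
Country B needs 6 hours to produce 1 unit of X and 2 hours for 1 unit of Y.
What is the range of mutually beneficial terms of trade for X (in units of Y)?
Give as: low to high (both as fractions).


Opportunity cost of X for Country A = hours_X / hours_Y = 1/5 = 1/5 units of Y
Opportunity cost of X for Country B = hours_X / hours_Y = 6/2 = 3 units of Y
Terms of trade must be between the two opportunity costs.
Range: 1/5 to 3

1/5 to 3


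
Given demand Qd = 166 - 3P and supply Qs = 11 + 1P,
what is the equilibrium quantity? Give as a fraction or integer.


First find equilibrium price:
166 - 3P = 11 + 1P
P* = 155/4 = 155/4
Then substitute into demand:
Q* = 166 - 3 * 155/4 = 199/4

199/4


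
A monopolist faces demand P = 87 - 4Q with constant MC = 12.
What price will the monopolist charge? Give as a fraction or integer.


MR = 87 - 8Q
Set MR = MC: 87 - 8Q = 12
Q* = 75/8
Substitute into demand:
P* = 87 - 4*75/8 = 99/2

99/2


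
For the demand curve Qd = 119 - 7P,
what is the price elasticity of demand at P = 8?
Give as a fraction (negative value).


dQ/dP = -7
At P = 8: Q = 119 - 7*8 = 63
E = (dQ/dP)(P/Q) = (-7)(8/63) = -8/9

-8/9


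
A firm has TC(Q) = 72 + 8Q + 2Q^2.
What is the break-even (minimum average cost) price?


AC(Q) = 72/Q + 8 + 2Q
To minimize: dAC/dQ = -72/Q^2 + 2 = 0
Q^2 = 72/2 = 36
Q* = 6
Min AC = 72/6 + 8 + 2*6
Min AC = 12 + 8 + 12 = 32

32


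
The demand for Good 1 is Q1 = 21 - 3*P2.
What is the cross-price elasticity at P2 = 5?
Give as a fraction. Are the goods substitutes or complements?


dQ1/dP2 = -3
At P2 = 5: Q1 = 21 - 3*5 = 6
Exy = (dQ1/dP2)(P2/Q1) = -3 * 5 / 6 = -5/2
Since Exy < 0, the goods are complements.

-5/2 (complements)


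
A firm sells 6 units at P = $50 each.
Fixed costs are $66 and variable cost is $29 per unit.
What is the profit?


Total Revenue = P * Q = 50 * 6 = $300
Total Cost = FC + VC*Q = 66 + 29*6 = $240
Profit = TR - TC = 300 - 240 = $60

$60


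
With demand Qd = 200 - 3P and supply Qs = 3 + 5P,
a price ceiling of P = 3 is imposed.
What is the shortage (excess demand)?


At P = 3:
Qd = 200 - 3*3 = 191
Qs = 3 + 5*3 = 18
Shortage = Qd - Qs = 191 - 18 = 173

173


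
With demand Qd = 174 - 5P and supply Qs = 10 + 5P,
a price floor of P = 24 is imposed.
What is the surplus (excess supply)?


At P = 24:
Qd = 174 - 5*24 = 54
Qs = 10 + 5*24 = 130
Surplus = Qs - Qd = 130 - 54 = 76

76


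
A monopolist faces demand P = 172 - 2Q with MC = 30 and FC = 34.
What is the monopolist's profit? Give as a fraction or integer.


MR = MC: 172 - 4Q = 30
Q* = 71/2
P* = 172 - 2*71/2 = 101
Profit = (P* - MC)*Q* - FC
= (101 - 30)*71/2 - 34
= 71*71/2 - 34
= 5041/2 - 34 = 4973/2

4973/2


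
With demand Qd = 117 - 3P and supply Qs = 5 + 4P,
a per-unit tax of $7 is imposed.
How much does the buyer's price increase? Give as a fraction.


With a per-unit tax, the buyer's price increase depends on relative slopes.
Supply slope: d = 4, Demand slope: b = 3
Buyer's price increase = d * tax / (b + d)
= 4 * 7 / (3 + 4)
= 28 / 7 = 4

4


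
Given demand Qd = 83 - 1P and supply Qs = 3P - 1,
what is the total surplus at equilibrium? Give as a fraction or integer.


Find equilibrium: 83 - 1P = 3P - 1
83 + 1 = 4P
P* = 84/4 = 21
Q* = 3*21 - 1 = 62
Inverse demand: P = 83 - Q/1, so P_max = 83
Inverse supply: P = 1/3 + Q/3, so P_min = 1/3
CS = (1/2) * 62 * (83 - 21) = 1922
PS = (1/2) * 62 * (21 - 1/3) = 1922/3
TS = CS + PS = 1922 + 1922/3 = 7688/3

7688/3


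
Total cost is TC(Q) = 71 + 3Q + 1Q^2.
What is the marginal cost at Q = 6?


MC = dTC/dQ = 3 + 2*1*Q
At Q = 6:
MC = 3 + 2*6
MC = 3 + 12 = 15

15


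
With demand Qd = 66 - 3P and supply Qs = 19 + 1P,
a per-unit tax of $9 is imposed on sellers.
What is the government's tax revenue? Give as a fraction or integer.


With tax on sellers, new supply: Qs' = 19 + 1(P - 9)
= 10 + 1P
New equilibrium quantity:
Q_new = 24
Tax revenue = tax * Q_new = 9 * 24 = 216

216


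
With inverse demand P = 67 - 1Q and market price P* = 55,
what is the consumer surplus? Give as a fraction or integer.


Maximum willingness to pay (at Q=0): P_max = 67
Quantity demanded at P* = 55:
Q* = (67 - 55)/1 = 12
CS = (1/2) * Q* * (P_max - P*)
CS = (1/2) * 12 * (67 - 55)
CS = (1/2) * 12 * 12 = 72

72


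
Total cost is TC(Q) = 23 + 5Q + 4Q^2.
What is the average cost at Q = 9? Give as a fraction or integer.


TC(9) = 23 + 5*9 + 4*9^2
TC(9) = 23 + 45 + 324 = 392
AC = TC/Q = 392/9 = 392/9

392/9


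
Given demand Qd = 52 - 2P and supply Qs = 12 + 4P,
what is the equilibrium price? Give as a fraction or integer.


At equilibrium, Qd = Qs.
52 - 2P = 12 + 4P
52 - 12 = 2P + 4P
40 = 6P
P* = 40/6 = 20/3

20/3


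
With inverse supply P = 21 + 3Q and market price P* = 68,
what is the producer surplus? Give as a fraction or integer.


Minimum supply price (at Q=0): P_min = 21
Quantity supplied at P* = 68:
Q* = (68 - 21)/3 = 47/3
PS = (1/2) * Q* * (P* - P_min)
PS = (1/2) * 47/3 * (68 - 21)
PS = (1/2) * 47/3 * 47 = 2209/6

2209/6


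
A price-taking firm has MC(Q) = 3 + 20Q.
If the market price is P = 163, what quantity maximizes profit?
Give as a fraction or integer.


In perfect competition, profit is maximized where P = MC.
163 = 3 + 20Q
160 = 20Q
Q* = 160/20 = 8

8


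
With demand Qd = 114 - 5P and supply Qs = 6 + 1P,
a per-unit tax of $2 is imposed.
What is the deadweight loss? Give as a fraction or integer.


Pre-tax equilibrium quantity: Q* = 24
Post-tax equilibrium quantity: Q_tax = 67/3
Reduction in quantity: Q* - Q_tax = 5/3
DWL = (1/2) * tax * (Q* - Q_tax)
DWL = (1/2) * 2 * 5/3 = 5/3

5/3


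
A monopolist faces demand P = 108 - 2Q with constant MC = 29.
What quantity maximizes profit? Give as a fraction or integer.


TR = P*Q = (108 - 2Q)Q = 108Q - 2Q^2
MR = dTR/dQ = 108 - 4Q
Set MR = MC:
108 - 4Q = 29
79 = 4Q
Q* = 79/4 = 79/4

79/4


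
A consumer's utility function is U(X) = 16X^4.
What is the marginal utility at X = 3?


MU = dU/dX = 16*4*X^(4-1)
MU = 64*X^3
At X = 3:
MU = 64 * 3^3
MU = 64 * 27 = 1728

1728


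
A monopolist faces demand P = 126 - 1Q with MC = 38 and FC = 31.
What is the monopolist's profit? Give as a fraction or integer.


MR = MC: 126 - 2Q = 38
Q* = 44
P* = 126 - 1*44 = 82
Profit = (P* - MC)*Q* - FC
= (82 - 38)*44 - 31
= 44*44 - 31
= 1936 - 31 = 1905

1905


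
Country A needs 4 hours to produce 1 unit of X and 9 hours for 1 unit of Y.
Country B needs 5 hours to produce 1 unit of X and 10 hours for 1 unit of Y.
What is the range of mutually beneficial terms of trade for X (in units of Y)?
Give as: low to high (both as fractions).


Opportunity cost of X for Country A = hours_X / hours_Y = 4/9 = 4/9 units of Y
Opportunity cost of X for Country B = hours_X / hours_Y = 5/10 = 1/2 units of Y
Terms of trade must be between the two opportunity costs.
Range: 4/9 to 1/2

4/9 to 1/2


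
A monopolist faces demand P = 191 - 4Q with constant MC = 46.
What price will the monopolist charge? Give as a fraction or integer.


MR = 191 - 8Q
Set MR = MC: 191 - 8Q = 46
Q* = 145/8
Substitute into demand:
P* = 191 - 4*145/8 = 237/2

237/2


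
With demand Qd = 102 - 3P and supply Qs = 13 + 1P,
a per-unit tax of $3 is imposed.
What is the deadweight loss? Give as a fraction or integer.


Pre-tax equilibrium quantity: Q* = 141/4
Post-tax equilibrium quantity: Q_tax = 33
Reduction in quantity: Q* - Q_tax = 9/4
DWL = (1/2) * tax * (Q* - Q_tax)
DWL = (1/2) * 3 * 9/4 = 27/8

27/8


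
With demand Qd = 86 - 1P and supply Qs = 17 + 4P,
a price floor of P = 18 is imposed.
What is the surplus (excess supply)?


At P = 18:
Qd = 86 - 1*18 = 68
Qs = 17 + 4*18 = 89
Surplus = Qs - Qd = 89 - 68 = 21

21


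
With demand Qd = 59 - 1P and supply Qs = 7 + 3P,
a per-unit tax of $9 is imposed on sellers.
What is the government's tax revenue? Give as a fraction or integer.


With tax on sellers, new supply: Qs' = 7 + 3(P - 9)
= 3P - 20
New equilibrium quantity:
Q_new = 157/4
Tax revenue = tax * Q_new = 9 * 157/4 = 1413/4

1413/4


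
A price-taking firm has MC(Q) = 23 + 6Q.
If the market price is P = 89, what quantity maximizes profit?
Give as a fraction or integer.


In perfect competition, profit is maximized where P = MC.
89 = 23 + 6Q
66 = 6Q
Q* = 66/6 = 11

11


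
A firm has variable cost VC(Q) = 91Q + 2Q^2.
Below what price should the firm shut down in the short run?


AVC(Q) = VC(Q)/Q = 91 + 2Q
AVC is increasing in Q, so minimum AVC is at Q -> 0+.
Min AVC = 91
The firm should shut down if P < 91.

91


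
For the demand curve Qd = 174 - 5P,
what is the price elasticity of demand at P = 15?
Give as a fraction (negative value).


dQ/dP = -5
At P = 15: Q = 174 - 5*15 = 99
E = (dQ/dP)(P/Q) = (-5)(15/99) = -25/33

-25/33


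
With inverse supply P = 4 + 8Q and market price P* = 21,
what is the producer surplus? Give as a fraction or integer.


Minimum supply price (at Q=0): P_min = 4
Quantity supplied at P* = 21:
Q* = (21 - 4)/8 = 17/8
PS = (1/2) * Q* * (P* - P_min)
PS = (1/2) * 17/8 * (21 - 4)
PS = (1/2) * 17/8 * 17 = 289/16

289/16


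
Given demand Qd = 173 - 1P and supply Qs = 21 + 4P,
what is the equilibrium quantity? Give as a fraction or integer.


First find equilibrium price:
173 - 1P = 21 + 4P
P* = 152/5 = 152/5
Then substitute into demand:
Q* = 173 - 1 * 152/5 = 713/5

713/5


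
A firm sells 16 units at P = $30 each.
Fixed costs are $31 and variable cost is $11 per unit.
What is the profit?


Total Revenue = P * Q = 30 * 16 = $480
Total Cost = FC + VC*Q = 31 + 11*16 = $207
Profit = TR - TC = 480 - 207 = $273

$273


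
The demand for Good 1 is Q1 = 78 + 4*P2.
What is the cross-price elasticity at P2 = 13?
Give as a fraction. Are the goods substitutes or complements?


dQ1/dP2 = 4
At P2 = 13: Q1 = 78 + 4*13 = 130
Exy = (dQ1/dP2)(P2/Q1) = 4 * 13 / 130 = 2/5
Since Exy > 0, the goods are substitutes.

2/5 (substitutes)


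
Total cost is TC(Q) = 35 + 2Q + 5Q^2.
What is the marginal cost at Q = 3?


MC = dTC/dQ = 2 + 2*5*Q
At Q = 3:
MC = 2 + 10*3
MC = 2 + 30 = 32

32


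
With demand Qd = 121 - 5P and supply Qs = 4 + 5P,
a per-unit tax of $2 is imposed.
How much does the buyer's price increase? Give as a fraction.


With a per-unit tax, the buyer's price increase depends on relative slopes.
Supply slope: d = 5, Demand slope: b = 5
Buyer's price increase = d * tax / (b + d)
= 5 * 2 / (5 + 5)
= 10 / 10 = 1

1


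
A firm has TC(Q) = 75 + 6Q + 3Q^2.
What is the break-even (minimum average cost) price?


AC(Q) = 75/Q + 6 + 3Q
To minimize: dAC/dQ = -75/Q^2 + 3 = 0
Q^2 = 75/3 = 25
Q* = 5
Min AC = 75/5 + 6 + 3*5
Min AC = 15 + 6 + 15 = 36

36


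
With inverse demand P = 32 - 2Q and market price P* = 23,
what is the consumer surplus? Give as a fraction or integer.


Maximum willingness to pay (at Q=0): P_max = 32
Quantity demanded at P* = 23:
Q* = (32 - 23)/2 = 9/2
CS = (1/2) * Q* * (P_max - P*)
CS = (1/2) * 9/2 * (32 - 23)
CS = (1/2) * 9/2 * 9 = 81/4

81/4


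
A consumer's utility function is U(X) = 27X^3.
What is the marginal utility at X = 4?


MU = dU/dX = 27*3*X^(3-1)
MU = 81*X^2
At X = 4:
MU = 81 * 4^2
MU = 81 * 16 = 1296

1296


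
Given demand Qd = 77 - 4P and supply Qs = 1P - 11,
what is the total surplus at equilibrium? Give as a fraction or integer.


Find equilibrium: 77 - 4P = 1P - 11
77 + 11 = 5P
P* = 88/5 = 88/5
Q* = 1*88/5 - 11 = 33/5
Inverse demand: P = 77/4 - Q/4, so P_max = 77/4
Inverse supply: P = 11 + Q/1, so P_min = 11
CS = (1/2) * 33/5 * (77/4 - 88/5) = 1089/200
PS = (1/2) * 33/5 * (88/5 - 11) = 1089/50
TS = CS + PS = 1089/200 + 1089/50 = 1089/40

1089/40


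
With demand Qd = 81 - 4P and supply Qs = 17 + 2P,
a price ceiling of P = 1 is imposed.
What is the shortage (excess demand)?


At P = 1:
Qd = 81 - 4*1 = 77
Qs = 17 + 2*1 = 19
Shortage = Qd - Qs = 77 - 19 = 58

58


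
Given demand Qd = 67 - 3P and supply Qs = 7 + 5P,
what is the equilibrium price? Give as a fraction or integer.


At equilibrium, Qd = Qs.
67 - 3P = 7 + 5P
67 - 7 = 3P + 5P
60 = 8P
P* = 60/8 = 15/2

15/2


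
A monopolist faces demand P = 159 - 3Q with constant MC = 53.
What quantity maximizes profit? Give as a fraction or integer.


TR = P*Q = (159 - 3Q)Q = 159Q - 3Q^2
MR = dTR/dQ = 159 - 6Q
Set MR = MC:
159 - 6Q = 53
106 = 6Q
Q* = 106/6 = 53/3

53/3


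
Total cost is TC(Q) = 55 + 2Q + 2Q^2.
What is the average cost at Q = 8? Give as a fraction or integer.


TC(8) = 55 + 2*8 + 2*8^2
TC(8) = 55 + 16 + 128 = 199
AC = TC/Q = 199/8 = 199/8

199/8


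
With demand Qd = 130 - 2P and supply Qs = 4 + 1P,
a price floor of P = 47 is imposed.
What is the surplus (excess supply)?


At P = 47:
Qd = 130 - 2*47 = 36
Qs = 4 + 1*47 = 51
Surplus = Qs - Qd = 51 - 36 = 15

15


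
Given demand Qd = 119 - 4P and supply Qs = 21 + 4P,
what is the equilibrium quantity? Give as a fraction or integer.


First find equilibrium price:
119 - 4P = 21 + 4P
P* = 98/8 = 49/4
Then substitute into demand:
Q* = 119 - 4 * 49/4 = 70

70


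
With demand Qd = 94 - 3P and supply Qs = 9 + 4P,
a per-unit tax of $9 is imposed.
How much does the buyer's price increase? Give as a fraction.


With a per-unit tax, the buyer's price increase depends on relative slopes.
Supply slope: d = 4, Demand slope: b = 3
Buyer's price increase = d * tax / (b + d)
= 4 * 9 / (3 + 4)
= 36 / 7 = 36/7

36/7


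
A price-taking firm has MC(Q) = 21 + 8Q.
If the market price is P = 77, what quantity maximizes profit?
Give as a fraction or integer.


In perfect competition, profit is maximized where P = MC.
77 = 21 + 8Q
56 = 8Q
Q* = 56/8 = 7

7


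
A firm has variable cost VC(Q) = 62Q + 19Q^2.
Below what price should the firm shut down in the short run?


AVC(Q) = VC(Q)/Q = 62 + 19Q
AVC is increasing in Q, so minimum AVC is at Q -> 0+.
Min AVC = 62
The firm should shut down if P < 62.

62


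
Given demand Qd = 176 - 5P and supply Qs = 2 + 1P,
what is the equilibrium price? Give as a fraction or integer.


At equilibrium, Qd = Qs.
176 - 5P = 2 + 1P
176 - 2 = 5P + 1P
174 = 6P
P* = 174/6 = 29

29


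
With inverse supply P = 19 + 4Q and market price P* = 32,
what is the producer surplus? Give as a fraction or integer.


Minimum supply price (at Q=0): P_min = 19
Quantity supplied at P* = 32:
Q* = (32 - 19)/4 = 13/4
PS = (1/2) * Q* * (P* - P_min)
PS = (1/2) * 13/4 * (32 - 19)
PS = (1/2) * 13/4 * 13 = 169/8

169/8


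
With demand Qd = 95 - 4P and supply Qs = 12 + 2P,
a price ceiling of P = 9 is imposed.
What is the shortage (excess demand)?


At P = 9:
Qd = 95 - 4*9 = 59
Qs = 12 + 2*9 = 30
Shortage = Qd - Qs = 59 - 30 = 29

29


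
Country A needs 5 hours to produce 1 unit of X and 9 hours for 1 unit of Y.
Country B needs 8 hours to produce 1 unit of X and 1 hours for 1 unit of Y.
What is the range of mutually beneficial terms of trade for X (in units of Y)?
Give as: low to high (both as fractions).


Opportunity cost of X for Country A = hours_X / hours_Y = 5/9 = 5/9 units of Y
Opportunity cost of X for Country B = hours_X / hours_Y = 8/1 = 8 units of Y
Terms of trade must be between the two opportunity costs.
Range: 5/9 to 8

5/9 to 8


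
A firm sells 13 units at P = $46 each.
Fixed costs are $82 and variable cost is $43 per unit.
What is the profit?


Total Revenue = P * Q = 46 * 13 = $598
Total Cost = FC + VC*Q = 82 + 43*13 = $641
Profit = TR - TC = 598 - 641 = $-43

$-43


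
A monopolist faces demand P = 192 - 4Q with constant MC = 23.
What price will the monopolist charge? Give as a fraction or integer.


MR = 192 - 8Q
Set MR = MC: 192 - 8Q = 23
Q* = 169/8
Substitute into demand:
P* = 192 - 4*169/8 = 215/2

215/2


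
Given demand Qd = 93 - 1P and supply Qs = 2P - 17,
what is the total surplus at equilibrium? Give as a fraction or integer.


Find equilibrium: 93 - 1P = 2P - 17
93 + 17 = 3P
P* = 110/3 = 110/3
Q* = 2*110/3 - 17 = 169/3
Inverse demand: P = 93 - Q/1, so P_max = 93
Inverse supply: P = 17/2 + Q/2, so P_min = 17/2
CS = (1/2) * 169/3 * (93 - 110/3) = 28561/18
PS = (1/2) * 169/3 * (110/3 - 17/2) = 28561/36
TS = CS + PS = 28561/18 + 28561/36 = 28561/12

28561/12


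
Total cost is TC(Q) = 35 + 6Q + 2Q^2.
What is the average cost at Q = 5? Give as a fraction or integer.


TC(5) = 35 + 6*5 + 2*5^2
TC(5) = 35 + 30 + 50 = 115
AC = TC/Q = 115/5 = 23

23


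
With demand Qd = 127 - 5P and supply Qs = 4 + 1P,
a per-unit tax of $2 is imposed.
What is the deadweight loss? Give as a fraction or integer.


Pre-tax equilibrium quantity: Q* = 49/2
Post-tax equilibrium quantity: Q_tax = 137/6
Reduction in quantity: Q* - Q_tax = 5/3
DWL = (1/2) * tax * (Q* - Q_tax)
DWL = (1/2) * 2 * 5/3 = 5/3

5/3


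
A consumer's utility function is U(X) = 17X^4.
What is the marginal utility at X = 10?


MU = dU/dX = 17*4*X^(4-1)
MU = 68*X^3
At X = 10:
MU = 68 * 10^3
MU = 68 * 1000 = 68000

68000


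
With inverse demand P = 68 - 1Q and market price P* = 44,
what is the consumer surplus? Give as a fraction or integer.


Maximum willingness to pay (at Q=0): P_max = 68
Quantity demanded at P* = 44:
Q* = (68 - 44)/1 = 24
CS = (1/2) * Q* * (P_max - P*)
CS = (1/2) * 24 * (68 - 44)
CS = (1/2) * 24 * 24 = 288

288


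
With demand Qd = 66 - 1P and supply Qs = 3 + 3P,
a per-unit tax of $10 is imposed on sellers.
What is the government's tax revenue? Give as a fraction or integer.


With tax on sellers, new supply: Qs' = 3 + 3(P - 10)
= 3P - 27
New equilibrium quantity:
Q_new = 171/4
Tax revenue = tax * Q_new = 10 * 171/4 = 855/2

855/2


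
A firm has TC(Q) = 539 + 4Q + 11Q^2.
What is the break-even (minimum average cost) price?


AC(Q) = 539/Q + 4 + 11Q
To minimize: dAC/dQ = -539/Q^2 + 11 = 0
Q^2 = 539/11 = 49
Q* = 7
Min AC = 539/7 + 4 + 11*7
Min AC = 77 + 4 + 77 = 158

158


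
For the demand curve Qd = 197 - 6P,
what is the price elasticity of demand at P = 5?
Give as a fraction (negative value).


dQ/dP = -6
At P = 5: Q = 197 - 6*5 = 167
E = (dQ/dP)(P/Q) = (-6)(5/167) = -30/167

-30/167


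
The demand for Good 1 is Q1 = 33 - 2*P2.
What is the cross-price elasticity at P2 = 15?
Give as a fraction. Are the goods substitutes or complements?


dQ1/dP2 = -2
At P2 = 15: Q1 = 33 - 2*15 = 3
Exy = (dQ1/dP2)(P2/Q1) = -2 * 15 / 3 = -10
Since Exy < 0, the goods are complements.

-10 (complements)


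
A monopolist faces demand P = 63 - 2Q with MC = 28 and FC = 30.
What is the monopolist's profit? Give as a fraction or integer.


MR = MC: 63 - 4Q = 28
Q* = 35/4
P* = 63 - 2*35/4 = 91/2
Profit = (P* - MC)*Q* - FC
= (91/2 - 28)*35/4 - 30
= 35/2*35/4 - 30
= 1225/8 - 30 = 985/8

985/8


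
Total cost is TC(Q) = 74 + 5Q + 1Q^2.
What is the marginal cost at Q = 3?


MC = dTC/dQ = 5 + 2*1*Q
At Q = 3:
MC = 5 + 2*3
MC = 5 + 6 = 11

11


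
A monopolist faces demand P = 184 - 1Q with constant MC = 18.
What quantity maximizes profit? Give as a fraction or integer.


TR = P*Q = (184 - 1Q)Q = 184Q - 1Q^2
MR = dTR/dQ = 184 - 2Q
Set MR = MC:
184 - 2Q = 18
166 = 2Q
Q* = 166/2 = 83

83


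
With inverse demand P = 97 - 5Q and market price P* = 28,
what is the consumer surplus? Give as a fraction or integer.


Maximum willingness to pay (at Q=0): P_max = 97
Quantity demanded at P* = 28:
Q* = (97 - 28)/5 = 69/5
CS = (1/2) * Q* * (P_max - P*)
CS = (1/2) * 69/5 * (97 - 28)
CS = (1/2) * 69/5 * 69 = 4761/10

4761/10


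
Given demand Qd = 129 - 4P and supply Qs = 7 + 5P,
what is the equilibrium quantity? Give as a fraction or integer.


First find equilibrium price:
129 - 4P = 7 + 5P
P* = 122/9 = 122/9
Then substitute into demand:
Q* = 129 - 4 * 122/9 = 673/9

673/9


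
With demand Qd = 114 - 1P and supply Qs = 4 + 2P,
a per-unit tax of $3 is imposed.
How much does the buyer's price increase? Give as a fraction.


With a per-unit tax, the buyer's price increase depends on relative slopes.
Supply slope: d = 2, Demand slope: b = 1
Buyer's price increase = d * tax / (b + d)
= 2 * 3 / (1 + 2)
= 6 / 3 = 2

2


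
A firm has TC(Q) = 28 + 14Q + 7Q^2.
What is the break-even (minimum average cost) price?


AC(Q) = 28/Q + 14 + 7Q
To minimize: dAC/dQ = -28/Q^2 + 7 = 0
Q^2 = 28/7 = 4
Q* = 2
Min AC = 28/2 + 14 + 7*2
Min AC = 14 + 14 + 14 = 42

42


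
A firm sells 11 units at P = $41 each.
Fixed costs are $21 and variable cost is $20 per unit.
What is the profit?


Total Revenue = P * Q = 41 * 11 = $451
Total Cost = FC + VC*Q = 21 + 20*11 = $241
Profit = TR - TC = 451 - 241 = $210

$210


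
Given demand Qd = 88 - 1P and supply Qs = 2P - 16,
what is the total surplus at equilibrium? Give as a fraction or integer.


Find equilibrium: 88 - 1P = 2P - 16
88 + 16 = 3P
P* = 104/3 = 104/3
Q* = 2*104/3 - 16 = 160/3
Inverse demand: P = 88 - Q/1, so P_max = 88
Inverse supply: P = 8 + Q/2, so P_min = 8
CS = (1/2) * 160/3 * (88 - 104/3) = 12800/9
PS = (1/2) * 160/3 * (104/3 - 8) = 6400/9
TS = CS + PS = 12800/9 + 6400/9 = 6400/3

6400/3


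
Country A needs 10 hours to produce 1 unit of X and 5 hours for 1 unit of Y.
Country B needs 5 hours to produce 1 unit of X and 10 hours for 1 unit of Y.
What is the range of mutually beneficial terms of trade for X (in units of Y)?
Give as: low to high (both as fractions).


Opportunity cost of X for Country A = hours_X / hours_Y = 10/5 = 2 units of Y
Opportunity cost of X for Country B = hours_X / hours_Y = 5/10 = 1/2 units of Y
Terms of trade must be between the two opportunity costs.
Range: 1/2 to 2

1/2 to 2


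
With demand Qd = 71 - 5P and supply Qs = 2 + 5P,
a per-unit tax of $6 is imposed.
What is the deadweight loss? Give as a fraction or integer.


Pre-tax equilibrium quantity: Q* = 73/2
Post-tax equilibrium quantity: Q_tax = 43/2
Reduction in quantity: Q* - Q_tax = 15
DWL = (1/2) * tax * (Q* - Q_tax)
DWL = (1/2) * 6 * 15 = 45

45


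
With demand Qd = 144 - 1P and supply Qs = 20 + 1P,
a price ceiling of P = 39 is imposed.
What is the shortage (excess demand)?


At P = 39:
Qd = 144 - 1*39 = 105
Qs = 20 + 1*39 = 59
Shortage = Qd - Qs = 105 - 59 = 46

46


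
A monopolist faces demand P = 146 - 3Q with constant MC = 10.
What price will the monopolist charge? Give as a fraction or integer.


MR = 146 - 6Q
Set MR = MC: 146 - 6Q = 10
Q* = 68/3
Substitute into demand:
P* = 146 - 3*68/3 = 78

78


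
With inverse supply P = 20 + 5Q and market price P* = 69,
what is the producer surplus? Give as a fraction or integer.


Minimum supply price (at Q=0): P_min = 20
Quantity supplied at P* = 69:
Q* = (69 - 20)/5 = 49/5
PS = (1/2) * Q* * (P* - P_min)
PS = (1/2) * 49/5 * (69 - 20)
PS = (1/2) * 49/5 * 49 = 2401/10

2401/10


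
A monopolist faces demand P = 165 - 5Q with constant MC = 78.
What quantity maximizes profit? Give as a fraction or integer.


TR = P*Q = (165 - 5Q)Q = 165Q - 5Q^2
MR = dTR/dQ = 165 - 10Q
Set MR = MC:
165 - 10Q = 78
87 = 10Q
Q* = 87/10 = 87/10

87/10


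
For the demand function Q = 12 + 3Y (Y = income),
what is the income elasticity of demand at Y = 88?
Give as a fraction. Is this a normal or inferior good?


dQ/dY = 3
At Y = 88: Q = 12 + 3*88 = 276
Ey = (dQ/dY)(Y/Q) = 3 * 88 / 276 = 22/23
Since Ey > 0, this is a normal good.

22/23 (normal good)


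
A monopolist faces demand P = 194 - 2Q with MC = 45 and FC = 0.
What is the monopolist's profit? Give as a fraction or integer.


MR = MC: 194 - 4Q = 45
Q* = 149/4
P* = 194 - 2*149/4 = 239/2
Profit = (P* - MC)*Q* - FC
= (239/2 - 45)*149/4 - 0
= 149/2*149/4 - 0
= 22201/8 - 0 = 22201/8

22201/8


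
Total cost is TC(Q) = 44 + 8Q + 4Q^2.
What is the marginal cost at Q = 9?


MC = dTC/dQ = 8 + 2*4*Q
At Q = 9:
MC = 8 + 8*9
MC = 8 + 72 = 80

80


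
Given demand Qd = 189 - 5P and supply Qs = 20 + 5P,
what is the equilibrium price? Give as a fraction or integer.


At equilibrium, Qd = Qs.
189 - 5P = 20 + 5P
189 - 20 = 5P + 5P
169 = 10P
P* = 169/10 = 169/10

169/10


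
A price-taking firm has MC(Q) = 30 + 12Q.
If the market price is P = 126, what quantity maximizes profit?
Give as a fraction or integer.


In perfect competition, profit is maximized where P = MC.
126 = 30 + 12Q
96 = 12Q
Q* = 96/12 = 8

8


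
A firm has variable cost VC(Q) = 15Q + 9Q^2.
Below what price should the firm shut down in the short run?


AVC(Q) = VC(Q)/Q = 15 + 9Q
AVC is increasing in Q, so minimum AVC is at Q -> 0+.
Min AVC = 15
The firm should shut down if P < 15.

15


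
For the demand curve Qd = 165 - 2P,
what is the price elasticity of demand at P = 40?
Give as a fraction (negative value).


dQ/dP = -2
At P = 40: Q = 165 - 2*40 = 85
E = (dQ/dP)(P/Q) = (-2)(40/85) = -16/17

-16/17


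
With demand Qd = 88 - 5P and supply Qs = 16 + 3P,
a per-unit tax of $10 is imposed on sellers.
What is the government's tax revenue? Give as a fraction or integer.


With tax on sellers, new supply: Qs' = 16 + 3(P - 10)
= 3P - 14
New equilibrium quantity:
Q_new = 97/4
Tax revenue = tax * Q_new = 10 * 97/4 = 485/2

485/2


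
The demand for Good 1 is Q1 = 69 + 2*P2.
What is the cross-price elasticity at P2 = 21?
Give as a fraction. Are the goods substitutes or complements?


dQ1/dP2 = 2
At P2 = 21: Q1 = 69 + 2*21 = 111
Exy = (dQ1/dP2)(P2/Q1) = 2 * 21 / 111 = 14/37
Since Exy > 0, the goods are substitutes.

14/37 (substitutes)


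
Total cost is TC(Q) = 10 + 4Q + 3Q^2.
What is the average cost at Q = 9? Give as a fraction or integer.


TC(9) = 10 + 4*9 + 3*9^2
TC(9) = 10 + 36 + 243 = 289
AC = TC/Q = 289/9 = 289/9

289/9


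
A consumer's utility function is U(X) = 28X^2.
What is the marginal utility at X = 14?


MU = dU/dX = 28*2*X^(2-1)
MU = 56*X^1
At X = 14:
MU = 56 * 14^1
MU = 56 * 14 = 784

784


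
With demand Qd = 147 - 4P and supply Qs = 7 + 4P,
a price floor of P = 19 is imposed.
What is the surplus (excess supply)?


At P = 19:
Qd = 147 - 4*19 = 71
Qs = 7 + 4*19 = 83
Surplus = Qs - Qd = 83 - 71 = 12

12


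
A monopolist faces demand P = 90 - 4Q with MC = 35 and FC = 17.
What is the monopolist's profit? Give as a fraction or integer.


MR = MC: 90 - 8Q = 35
Q* = 55/8
P* = 90 - 4*55/8 = 125/2
Profit = (P* - MC)*Q* - FC
= (125/2 - 35)*55/8 - 17
= 55/2*55/8 - 17
= 3025/16 - 17 = 2753/16

2753/16


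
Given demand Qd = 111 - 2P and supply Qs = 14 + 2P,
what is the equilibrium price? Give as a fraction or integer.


At equilibrium, Qd = Qs.
111 - 2P = 14 + 2P
111 - 14 = 2P + 2P
97 = 4P
P* = 97/4 = 97/4

97/4
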